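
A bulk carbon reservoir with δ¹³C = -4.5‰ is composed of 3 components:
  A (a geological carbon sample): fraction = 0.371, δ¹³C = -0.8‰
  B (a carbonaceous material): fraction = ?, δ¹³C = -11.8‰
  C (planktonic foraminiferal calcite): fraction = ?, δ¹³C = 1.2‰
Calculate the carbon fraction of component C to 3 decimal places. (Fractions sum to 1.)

Let f_C and f_B be the unknown fractions; fractions sum to 1 so f_C + f_B = 0.629.
Mass balance: Σ fᵢ·δᵢ = δ_bulk ⇒ f_C·(1.2) + f_B·(-11.8) = -4.5 − (-0.297) = -4.203
Substitute f_B = 0.629 − f_C:
f_C·(1.2 − -11.8) = -4.203 − 0.629×(-11.8) = 3.219
f_C = 3.219 / 13.0 = 0.2476

0.248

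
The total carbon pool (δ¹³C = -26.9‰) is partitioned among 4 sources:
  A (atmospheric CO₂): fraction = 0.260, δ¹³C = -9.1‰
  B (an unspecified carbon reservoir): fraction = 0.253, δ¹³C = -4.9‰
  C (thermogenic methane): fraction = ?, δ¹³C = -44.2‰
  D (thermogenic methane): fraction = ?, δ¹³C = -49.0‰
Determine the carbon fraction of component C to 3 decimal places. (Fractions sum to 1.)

0.118

Let f_C and f_D be the unknown fractions; fractions sum to 1 so f_C + f_D = 0.487.
Mass balance: Σ fᵢ·δᵢ = δ_bulk ⇒ f_C·(-44.2) + f_D·(-49.0) = -26.9 − (-3.606) = -23.294
Substitute f_D = 0.487 − f_C:
f_C·(-44.2 − -49.0) = -23.294 − 0.487×(-49.0) = 0.569
f_C = 0.569 / 4.8 = 0.1185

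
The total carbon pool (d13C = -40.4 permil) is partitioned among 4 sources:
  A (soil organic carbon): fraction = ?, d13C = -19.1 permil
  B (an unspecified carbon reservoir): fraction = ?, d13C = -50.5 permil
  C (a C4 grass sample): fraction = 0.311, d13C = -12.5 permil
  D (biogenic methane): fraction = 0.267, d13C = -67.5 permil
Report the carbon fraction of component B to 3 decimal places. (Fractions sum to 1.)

Let f_B and f_A be the unknown fractions; fractions sum to 1 so f_B + f_A = 0.422.
Mass balance: Σ fᵢ·δᵢ = δ_bulk ⇒ f_B·(-50.5) + f_A·(-19.1) = -40.4 − (-21.910) = -18.490
Substitute f_A = 0.422 − f_B:
f_B·(-50.5 − -19.1) = -18.490 − 0.422×(-19.1) = -10.430
f_B = -10.430 / -31.4 = 0.3322

0.332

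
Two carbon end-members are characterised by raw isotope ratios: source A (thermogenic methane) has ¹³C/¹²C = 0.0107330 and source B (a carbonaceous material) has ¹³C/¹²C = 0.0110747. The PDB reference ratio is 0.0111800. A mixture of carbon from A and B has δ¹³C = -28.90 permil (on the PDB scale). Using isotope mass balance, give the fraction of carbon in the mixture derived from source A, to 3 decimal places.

0.637

δ_A = (0.0107330/0.0111800 − 1)×1000 = (0.960018 − 1)×1000 = -39.982 permil
δ_B = (0.0110747/0.0111800 − 1)×1000 = (0.990581 − 1)×1000 = -9.419 permil
f_A = (δ_mix − δ_B)/(δ_A − δ_B) = (-28.90 − (-9.419))/(-39.982 − (-9.419))
f_A = -19.481 / -30.564 = 0.6374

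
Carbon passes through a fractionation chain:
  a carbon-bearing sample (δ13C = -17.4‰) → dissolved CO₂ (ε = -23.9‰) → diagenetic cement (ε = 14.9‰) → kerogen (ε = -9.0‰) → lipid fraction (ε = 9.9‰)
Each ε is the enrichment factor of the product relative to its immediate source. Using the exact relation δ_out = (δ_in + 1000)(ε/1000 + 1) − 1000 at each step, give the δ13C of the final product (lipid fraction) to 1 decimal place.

step 1: δ = (-17.40 + 1000)·(-23.9/1000 + 1) − 1000 = -40.88‰
step 2: δ = (-40.88 + 1000)·(14.9/1000 + 1) − 1000 = -26.59‰
step 3: δ = (-26.59 + 1000)·(-9.0/1000 + 1) − 1000 = -35.35‰
step 4: δ = (-35.35 + 1000)·(9.9/1000 + 1) − 1000 = -25.80‰

-25.8‰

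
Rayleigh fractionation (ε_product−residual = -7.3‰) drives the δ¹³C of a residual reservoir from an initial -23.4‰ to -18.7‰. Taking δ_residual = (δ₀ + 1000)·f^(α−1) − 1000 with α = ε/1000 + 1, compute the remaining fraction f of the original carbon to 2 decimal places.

0.52

α − 1 = ε/1000 = -0.0073
(δ_res + 1000)/(δ₀ + 1000) = (-18.7 + 1000)/(-23.4 + 1000) = 981.3/976.6 = 1.004813
f = 1.004813^(1/-0.0073) = exp(ln(1.004813)/-0.0073) = exp(0.00480/-0.0073)
f = exp(-0.6577) = 0.5181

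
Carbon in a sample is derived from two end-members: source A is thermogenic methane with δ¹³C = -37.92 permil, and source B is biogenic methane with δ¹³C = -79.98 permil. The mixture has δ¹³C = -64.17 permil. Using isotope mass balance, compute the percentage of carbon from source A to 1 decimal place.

37.6%

δ_mix = f_A·δ_A + (1 − f_A)·δ_B  ⇒  f_A = (δ_mix − δ_B)/(δ_A − δ_B)
f_A = (-64.17 − (-79.98)) / (-37.92 − (-79.98))
f_A = 15.81 / 42.06 = 0.3759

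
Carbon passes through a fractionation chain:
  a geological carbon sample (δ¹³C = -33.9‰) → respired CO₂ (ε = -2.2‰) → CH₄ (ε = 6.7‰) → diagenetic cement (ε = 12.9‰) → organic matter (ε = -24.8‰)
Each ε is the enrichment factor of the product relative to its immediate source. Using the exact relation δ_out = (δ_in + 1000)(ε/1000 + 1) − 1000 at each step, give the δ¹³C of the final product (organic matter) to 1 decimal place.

step 1: δ = (-33.90 + 1000)·(-2.2/1000 + 1) − 1000 = -36.03‰
step 2: δ = (-36.03 + 1000)·(6.7/1000 + 1) − 1000 = -29.57‰
step 3: δ = (-29.57 + 1000)·(12.9/1000 + 1) − 1000 = -17.05‰
step 4: δ = (-17.05 + 1000)·(-24.8/1000 + 1) − 1000 = -41.43‰

-41.4‰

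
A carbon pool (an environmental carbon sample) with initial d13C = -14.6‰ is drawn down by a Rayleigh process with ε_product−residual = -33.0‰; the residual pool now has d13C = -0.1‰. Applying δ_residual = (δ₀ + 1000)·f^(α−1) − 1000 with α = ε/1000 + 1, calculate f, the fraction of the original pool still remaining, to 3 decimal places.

0.642

α − 1 = ε/1000 = -0.0330
(δ_res + 1000)/(δ₀ + 1000) = (-0.1 + 1000)/(-14.6 + 1000) = 999.9/985.4 = 1.014715
f = 1.014715^(1/-0.0330) = exp(ln(1.014715)/-0.0330) = exp(0.01461/-0.0330)
f = exp(-0.4427) = 0.6423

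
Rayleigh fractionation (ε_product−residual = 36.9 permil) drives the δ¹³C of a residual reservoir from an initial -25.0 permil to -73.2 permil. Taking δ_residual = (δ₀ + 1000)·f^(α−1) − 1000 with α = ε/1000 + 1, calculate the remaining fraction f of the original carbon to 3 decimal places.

0.253

α − 1 = ε/1000 = 0.0369
(δ_res + 1000)/(δ₀ + 1000) = (-73.2 + 1000)/(-25.0 + 1000) = 926.8/975.0 = 0.950564
f = 0.950564^(1/0.0369) = exp(ln(0.950564)/0.0369) = exp(-0.05070/0.0369)
f = exp(-1.3740) = 0.2531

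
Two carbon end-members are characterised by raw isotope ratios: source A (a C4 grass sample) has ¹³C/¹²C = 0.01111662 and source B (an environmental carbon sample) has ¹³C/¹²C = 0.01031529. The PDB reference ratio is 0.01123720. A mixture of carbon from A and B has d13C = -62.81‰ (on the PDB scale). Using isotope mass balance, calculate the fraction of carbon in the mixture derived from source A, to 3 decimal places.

0.270

δ_A = (0.01111662/0.01123720 − 1)×1000 = (0.989270 − 1)×1000 = -10.730‰
δ_B = (0.01031529/0.01123720 − 1)×1000 = (0.917959 − 1)×1000 = -82.041‰
f_A = (δ_mix − δ_B)/(δ_A − δ_B) = (-62.81 − (-82.041))/(-10.730 − (-82.041))
f_A = 19.231 / 71.310 = 0.2697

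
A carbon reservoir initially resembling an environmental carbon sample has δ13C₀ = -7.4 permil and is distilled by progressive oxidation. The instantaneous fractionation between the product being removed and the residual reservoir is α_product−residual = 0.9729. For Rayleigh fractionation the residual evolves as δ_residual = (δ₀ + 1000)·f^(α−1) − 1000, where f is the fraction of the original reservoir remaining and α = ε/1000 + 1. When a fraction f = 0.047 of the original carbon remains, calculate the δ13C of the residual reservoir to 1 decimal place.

Rayleigh residual: δ_res = (δ₀ + 1000)·f^(α−1) − 1000
α − 1 = -0.02710
f^(α−1) = 0.047^(-0.02710) = 1.086391
δ_res = (-7.4 + 1000) × 1.086391 − 1000 = 1078.352 − 1000 = 78.35 permil

78.4 permil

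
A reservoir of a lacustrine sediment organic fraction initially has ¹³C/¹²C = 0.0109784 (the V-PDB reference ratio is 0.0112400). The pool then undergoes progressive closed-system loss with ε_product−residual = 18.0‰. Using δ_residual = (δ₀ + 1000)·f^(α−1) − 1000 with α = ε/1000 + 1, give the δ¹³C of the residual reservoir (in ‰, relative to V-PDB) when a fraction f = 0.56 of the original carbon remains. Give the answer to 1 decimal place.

δ₀ = (0.0109784/0.0112400 − 1)×1000 = (0.976726 − 1)×1000 = -23.274‰
α − 1 = ε/1000 = 0.0180
f^(α−1) = 0.56^(0.0180) = 0.989618
δ_res = (-23.274 + 1000) × 0.989618 − 1000 = 966.585 − 1000 = -33.41‰

-33.4‰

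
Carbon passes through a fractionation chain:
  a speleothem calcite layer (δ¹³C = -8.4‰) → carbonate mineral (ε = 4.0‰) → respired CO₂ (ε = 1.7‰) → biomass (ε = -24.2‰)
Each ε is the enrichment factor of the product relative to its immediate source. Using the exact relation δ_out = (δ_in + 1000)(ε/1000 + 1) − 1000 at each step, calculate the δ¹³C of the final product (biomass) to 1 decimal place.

step 1: δ = (-8.40 + 1000)·(4.0/1000 + 1) − 1000 = -4.43‰
step 2: δ = (-4.43 + 1000)·(1.7/1000 + 1) − 1000 = -2.74‰
step 3: δ = (-2.74 + 1000)·(-24.2/1000 + 1) − 1000 = -26.87‰

-26.9‰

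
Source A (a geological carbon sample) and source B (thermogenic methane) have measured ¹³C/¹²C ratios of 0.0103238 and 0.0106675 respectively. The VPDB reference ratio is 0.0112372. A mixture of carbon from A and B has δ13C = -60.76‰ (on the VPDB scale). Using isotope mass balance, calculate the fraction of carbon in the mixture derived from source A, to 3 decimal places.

δ_A = (0.0103238/0.0112372 − 1)×1000 = (0.918716 − 1)×1000 = -81.284‰
δ_B = (0.0106675/0.0112372 − 1)×1000 = (0.949302 − 1)×1000 = -50.698‰
f_A = (δ_mix − δ_B)/(δ_A − δ_B) = (-60.76 − (-50.698))/(-81.284 − (-50.698))
f_A = -10.062 / -30.586 = 0.3290

0.329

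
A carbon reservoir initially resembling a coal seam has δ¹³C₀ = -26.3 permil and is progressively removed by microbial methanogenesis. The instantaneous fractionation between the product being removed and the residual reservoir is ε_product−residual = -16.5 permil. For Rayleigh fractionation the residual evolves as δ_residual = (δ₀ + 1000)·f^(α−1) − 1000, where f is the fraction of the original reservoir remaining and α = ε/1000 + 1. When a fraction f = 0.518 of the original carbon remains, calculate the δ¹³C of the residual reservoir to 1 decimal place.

Rayleigh residual: δ_res = (δ₀ + 1000)·f^(α−1) − 1000
α = ε/1000 + 1 = 0.98350, so α − 1 = -0.01650
f^(α−1) = 0.518^(-0.01650) = 1.010912
δ_res = (-26.3 + 1000) × 1.010912 − 1000 = 984.325 − 1000 = -15.67 permil

-15.7 permil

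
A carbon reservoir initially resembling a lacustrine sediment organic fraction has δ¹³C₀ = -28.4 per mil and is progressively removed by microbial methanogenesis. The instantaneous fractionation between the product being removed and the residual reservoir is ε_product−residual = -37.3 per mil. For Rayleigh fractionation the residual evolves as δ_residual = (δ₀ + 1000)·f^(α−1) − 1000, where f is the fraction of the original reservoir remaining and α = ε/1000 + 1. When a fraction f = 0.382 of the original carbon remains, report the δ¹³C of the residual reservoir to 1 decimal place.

7.1 per mil

Rayleigh residual: δ_res = (δ₀ + 1000)·f^(α−1) − 1000
α = ε/1000 + 1 = 0.96270, so α − 1 = -0.03730
f^(α−1) = 0.382^(-0.03730) = 1.036547
δ_res = (-28.4 + 1000) × 1.036547 − 1000 = 1007.109 − 1000 = 7.11 per mil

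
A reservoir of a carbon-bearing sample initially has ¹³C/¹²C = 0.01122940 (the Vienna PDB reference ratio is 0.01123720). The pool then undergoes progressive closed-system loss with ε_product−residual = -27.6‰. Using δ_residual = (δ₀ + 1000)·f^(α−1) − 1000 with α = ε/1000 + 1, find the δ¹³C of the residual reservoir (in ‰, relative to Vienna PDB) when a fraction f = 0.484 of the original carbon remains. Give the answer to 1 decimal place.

δ₀ = (0.01122940/0.01123720 − 1)×1000 = (0.999306 − 1)×1000 = -0.694‰
α − 1 = ε/1000 = -0.0276
f^(α−1) = 0.484^(-0.0276) = 1.020230
δ_res = (-0.694 + 1000) × 1.020230 − 1000 = 1019.522 − 1000 = 19.52‰

19.5‰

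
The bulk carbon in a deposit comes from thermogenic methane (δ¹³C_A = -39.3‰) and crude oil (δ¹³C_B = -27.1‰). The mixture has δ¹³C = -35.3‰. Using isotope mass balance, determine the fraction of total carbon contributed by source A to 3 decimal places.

0.672

δ_mix = f_A·δ_A + (1 − f_A)·δ_B  ⇒  f_A = (δ_mix − δ_B)/(δ_A − δ_B)
f_A = (-35.3 − (-27.1)) / (-39.3 − (-27.1))
f_A = -8.2 / -12.2 = 0.6721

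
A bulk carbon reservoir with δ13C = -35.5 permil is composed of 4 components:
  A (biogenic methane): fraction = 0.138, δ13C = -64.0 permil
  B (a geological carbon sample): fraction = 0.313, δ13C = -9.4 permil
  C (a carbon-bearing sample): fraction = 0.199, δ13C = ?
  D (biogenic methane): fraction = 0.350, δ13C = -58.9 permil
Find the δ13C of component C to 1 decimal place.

Isotope mass balance: δ_bulk = Σ fᵢ·δᵢ.
-35.5 = 0.138×(-64.0) + 0.313×(-9.4) + 0.199×δ_C + 0.350×(-58.9)
0.199·δ_C = -35.5 − (-32.389) = -3.111
δ_C = -3.111 / 0.199 = -15.63 permil

-15.6 permil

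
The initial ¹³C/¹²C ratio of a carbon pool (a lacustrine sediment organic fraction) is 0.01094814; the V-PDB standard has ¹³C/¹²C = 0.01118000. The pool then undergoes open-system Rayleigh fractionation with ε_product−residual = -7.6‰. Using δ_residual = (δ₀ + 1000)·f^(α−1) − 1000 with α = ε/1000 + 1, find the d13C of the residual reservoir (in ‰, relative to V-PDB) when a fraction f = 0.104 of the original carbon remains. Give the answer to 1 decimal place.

-3.7‰

δ₀ = (0.01094814/0.01118000 − 1)×1000 = (0.979261 − 1)×1000 = -20.739‰
α − 1 = ε/1000 = -0.0076
f^(α−1) = 0.104^(-0.0076) = 1.017350
δ_res = (-20.739 + 1000) × 1.017350 − 1000 = 996.252 − 1000 = -3.75‰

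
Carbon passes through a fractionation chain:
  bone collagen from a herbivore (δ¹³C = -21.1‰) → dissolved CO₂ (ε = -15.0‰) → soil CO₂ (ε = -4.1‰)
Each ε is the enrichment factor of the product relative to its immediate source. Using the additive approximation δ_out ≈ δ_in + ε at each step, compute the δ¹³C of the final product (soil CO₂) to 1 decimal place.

step 1: δ ≈ -21.1 + (-15.0) = -36.1‰
step 2: δ ≈ -36.1 + (-4.1) = -40.2‰

-40.2‰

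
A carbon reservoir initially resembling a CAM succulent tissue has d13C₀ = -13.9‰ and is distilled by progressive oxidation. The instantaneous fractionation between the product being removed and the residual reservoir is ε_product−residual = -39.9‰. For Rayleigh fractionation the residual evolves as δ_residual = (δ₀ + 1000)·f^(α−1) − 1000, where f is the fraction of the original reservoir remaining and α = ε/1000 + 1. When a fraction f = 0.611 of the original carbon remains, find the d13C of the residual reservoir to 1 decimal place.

5.7‰

Rayleigh residual: δ_res = (δ₀ + 1000)·f^(α−1) − 1000
α = ε/1000 + 1 = 0.96010, so α − 1 = -0.03990
f^(α−1) = 0.611^(-0.03990) = 1.019852
δ_res = (-13.9 + 1000) × 1.019852 − 1000 = 1005.676 − 1000 = 5.68‰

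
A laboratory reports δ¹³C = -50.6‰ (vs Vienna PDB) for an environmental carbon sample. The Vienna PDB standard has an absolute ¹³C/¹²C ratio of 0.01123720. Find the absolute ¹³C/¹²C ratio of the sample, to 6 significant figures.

R_sample = R_standard × (δ¹³C/1000 + 1)
R_sample = 0.01123720 × (-50.6/1000 + 1) = 0.01123720 × 0.949400
R_sample = 0.0106686

0.0106686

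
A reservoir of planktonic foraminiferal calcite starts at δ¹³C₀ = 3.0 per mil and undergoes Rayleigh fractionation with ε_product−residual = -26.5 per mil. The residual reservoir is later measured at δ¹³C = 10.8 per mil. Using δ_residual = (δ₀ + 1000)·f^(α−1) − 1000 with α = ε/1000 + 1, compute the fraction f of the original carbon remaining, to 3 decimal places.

α − 1 = ε/1000 = -0.0265
(δ_res + 1000)/(δ₀ + 1000) = (10.8 + 1000)/(3.0 + 1000) = 1010.8/1003.0 = 1.007777
f = 1.007777^(1/-0.0265) = exp(ln(1.007777)/-0.0265) = exp(0.00775/-0.0265)
f = exp(-0.2923) = 0.7465

0.747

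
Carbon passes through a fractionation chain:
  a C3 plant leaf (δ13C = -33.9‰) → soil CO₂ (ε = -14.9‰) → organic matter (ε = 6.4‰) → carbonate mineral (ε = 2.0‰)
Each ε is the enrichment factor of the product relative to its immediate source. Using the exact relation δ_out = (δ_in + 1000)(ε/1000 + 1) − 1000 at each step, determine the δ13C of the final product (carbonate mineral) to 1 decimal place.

step 1: δ = (-33.90 + 1000)·(-14.9/1000 + 1) − 1000 = -48.29‰
step 2: δ = (-48.29 + 1000)·(6.4/1000 + 1) − 1000 = -42.20‰
step 3: δ = (-42.20 + 1000)·(2.0/1000 + 1) − 1000 = -40.29‰

-40.3‰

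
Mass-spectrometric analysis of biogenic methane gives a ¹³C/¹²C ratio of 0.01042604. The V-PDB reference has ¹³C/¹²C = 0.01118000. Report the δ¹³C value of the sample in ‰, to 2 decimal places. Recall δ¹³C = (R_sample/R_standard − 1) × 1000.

-67.44‰

δ¹³C = (R_sample / R_standard − 1) × 1000
R_sample / R_standard = 0.01042604 / 0.01118000 = 0.932562
δ¹³C = (0.932562 − 1) × 1000 = -67.438‰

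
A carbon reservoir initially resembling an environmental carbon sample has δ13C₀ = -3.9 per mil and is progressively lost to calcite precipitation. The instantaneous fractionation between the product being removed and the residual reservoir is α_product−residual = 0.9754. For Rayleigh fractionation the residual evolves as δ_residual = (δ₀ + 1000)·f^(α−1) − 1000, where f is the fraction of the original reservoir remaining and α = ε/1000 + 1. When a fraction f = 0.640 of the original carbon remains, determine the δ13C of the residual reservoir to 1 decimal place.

7.1 per mil

Rayleigh residual: δ_res = (δ₀ + 1000)·f^(α−1) − 1000
α − 1 = -0.02460
f^(α−1) = 0.640^(-0.02460) = 1.011039
δ_res = (-3.9 + 1000) × 1.011039 − 1000 = 1007.096 − 1000 = 7.10 per mil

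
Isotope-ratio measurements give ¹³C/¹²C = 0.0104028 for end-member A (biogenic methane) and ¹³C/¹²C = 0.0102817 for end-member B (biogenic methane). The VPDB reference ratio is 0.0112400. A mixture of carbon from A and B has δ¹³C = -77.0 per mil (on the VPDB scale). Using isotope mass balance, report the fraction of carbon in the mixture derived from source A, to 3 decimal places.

0.766

δ_A = (0.0104028/0.0112400 − 1)×1000 = (0.925516 − 1)×1000 = -74.484 per mil
δ_B = (0.0102817/0.0112400 − 1)×1000 = (0.914742 − 1)×1000 = -85.258 per mil
f_A = (δ_mix − δ_B)/(δ_A − δ_B) = (-77.0 − (-85.258))/(-74.484 − (-85.258))
f_A = 8.258 / 10.774 = 0.7665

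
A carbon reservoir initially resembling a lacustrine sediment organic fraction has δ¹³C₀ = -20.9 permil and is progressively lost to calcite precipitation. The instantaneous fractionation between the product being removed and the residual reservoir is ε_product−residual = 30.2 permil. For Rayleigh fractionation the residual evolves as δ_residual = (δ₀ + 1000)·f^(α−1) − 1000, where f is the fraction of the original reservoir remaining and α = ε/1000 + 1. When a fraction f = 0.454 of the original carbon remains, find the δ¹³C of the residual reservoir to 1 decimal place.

Rayleigh residual: δ_res = (δ₀ + 1000)·f^(α−1) − 1000
α = ε/1000 + 1 = 1.03020, so α − 1 = 0.03020
f^(α−1) = 0.454^(0.03020) = 0.976434
δ_res = (-20.9 + 1000) × 0.976434 − 1000 = 956.027 − 1000 = -43.97 permil

-44.0 permil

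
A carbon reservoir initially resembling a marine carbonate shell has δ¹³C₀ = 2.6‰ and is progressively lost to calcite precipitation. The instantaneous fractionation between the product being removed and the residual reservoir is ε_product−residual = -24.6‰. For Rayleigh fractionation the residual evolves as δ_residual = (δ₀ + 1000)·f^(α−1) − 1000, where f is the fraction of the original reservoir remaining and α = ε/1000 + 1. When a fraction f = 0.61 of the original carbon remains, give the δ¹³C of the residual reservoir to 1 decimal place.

Rayleigh residual: δ_res = (δ₀ + 1000)·f^(α−1) − 1000
α = ε/1000 + 1 = 0.97540, so α − 1 = -0.02460
f^(α−1) = 0.61^(-0.02460) = 1.012234
δ_res = (2.6 + 1000) × 1.012234 − 1000 = 1014.866 − 1000 = 14.87‰

14.9‰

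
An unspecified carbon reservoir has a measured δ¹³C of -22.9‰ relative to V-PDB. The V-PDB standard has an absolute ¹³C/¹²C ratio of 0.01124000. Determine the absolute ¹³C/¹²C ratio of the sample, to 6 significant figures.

0.0109826

R_sample = R_standard × (δ¹³C/1000 + 1)
R_sample = 0.01124000 × (-22.9/1000 + 1) = 0.01124000 × 0.977100
R_sample = 0.0109826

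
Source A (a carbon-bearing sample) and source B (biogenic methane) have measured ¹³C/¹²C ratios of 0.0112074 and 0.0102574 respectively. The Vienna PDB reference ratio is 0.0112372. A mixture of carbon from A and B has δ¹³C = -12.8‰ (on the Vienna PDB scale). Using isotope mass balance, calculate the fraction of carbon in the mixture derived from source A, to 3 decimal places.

0.880

δ_A = (0.0112074/0.0112372 − 1)×1000 = (0.997348 − 1)×1000 = -2.652‰
δ_B = (0.0102574/0.0112372 − 1)×1000 = (0.912807 − 1)×1000 = -87.193‰
f_A = (δ_mix − δ_B)/(δ_A − δ_B) = (-12.8 − (-87.193))/(-2.652 − (-87.193))
f_A = 74.393 / 84.541 = 0.8800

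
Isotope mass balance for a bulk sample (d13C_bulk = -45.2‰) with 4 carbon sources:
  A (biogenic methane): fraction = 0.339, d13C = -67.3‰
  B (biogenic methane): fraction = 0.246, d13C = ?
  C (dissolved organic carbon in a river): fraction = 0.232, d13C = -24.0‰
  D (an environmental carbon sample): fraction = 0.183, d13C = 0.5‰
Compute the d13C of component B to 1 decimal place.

-68.7‰

Isotope mass balance: δ_bulk = Σ fᵢ·δᵢ.
-45.2 = 0.339×(-67.3) + 0.246×δ_B + 0.232×(-24.0) + 0.183×(0.5)
0.246·δ_B = -45.2 − (-28.291) = -16.909
δ_B = -16.909 / 0.246 = -68.73‰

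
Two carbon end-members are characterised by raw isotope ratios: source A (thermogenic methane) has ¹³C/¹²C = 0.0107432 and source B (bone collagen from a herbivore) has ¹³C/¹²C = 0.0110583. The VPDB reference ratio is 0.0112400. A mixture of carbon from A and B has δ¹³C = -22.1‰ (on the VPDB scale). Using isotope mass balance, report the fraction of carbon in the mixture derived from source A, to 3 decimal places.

0.212

δ_A = (0.0107432/0.0112400 − 1)×1000 = (0.955801 − 1)×1000 = -44.199‰
δ_B = (0.0110583/0.0112400 − 1)×1000 = (0.983835 − 1)×1000 = -16.165‰
f_A = (δ_mix − δ_B)/(δ_A − δ_B) = (-22.1 − (-16.165))/(-44.199 − (-16.165))
f_A = -5.935 / -28.034 = 0.2117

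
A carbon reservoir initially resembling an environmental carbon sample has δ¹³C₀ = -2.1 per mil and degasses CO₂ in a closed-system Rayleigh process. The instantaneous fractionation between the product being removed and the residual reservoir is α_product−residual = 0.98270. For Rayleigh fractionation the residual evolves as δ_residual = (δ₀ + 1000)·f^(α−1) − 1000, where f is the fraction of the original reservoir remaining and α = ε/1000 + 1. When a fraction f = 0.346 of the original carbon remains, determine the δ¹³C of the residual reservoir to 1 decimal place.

Rayleigh residual: δ_res = (δ₀ + 1000)·f^(α−1) − 1000
α − 1 = -0.01730
f^(α−1) = 0.346^(-0.01730) = 1.018530
δ_res = (-2.1 + 1000) × 1.018530 − 1000 = 1016.391 − 1000 = 16.39 per mil

16.4 per mil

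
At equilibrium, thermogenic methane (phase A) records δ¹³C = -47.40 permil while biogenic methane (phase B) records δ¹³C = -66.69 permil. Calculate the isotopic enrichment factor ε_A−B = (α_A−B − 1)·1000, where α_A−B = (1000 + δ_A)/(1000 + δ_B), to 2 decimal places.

α_A−B = (1000 + -47.40) / (1000 + -66.69) = 952.60 / 933.31 = 1.020668
ε_A−B = (1.020668 − 1) × 1000 = 20.668 permil
(The approximation ε ≈ δ_A − δ_B would give 19.29 permil.)

20.67 permil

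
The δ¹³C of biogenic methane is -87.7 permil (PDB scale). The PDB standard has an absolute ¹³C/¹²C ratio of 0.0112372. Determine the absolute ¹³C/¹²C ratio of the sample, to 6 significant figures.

0.0102517

R_sample = R_standard × (δ¹³C/1000 + 1)
R_sample = 0.0112372 × (-87.7/1000 + 1) = 0.0112372 × 0.912300
R_sample = 0.0102517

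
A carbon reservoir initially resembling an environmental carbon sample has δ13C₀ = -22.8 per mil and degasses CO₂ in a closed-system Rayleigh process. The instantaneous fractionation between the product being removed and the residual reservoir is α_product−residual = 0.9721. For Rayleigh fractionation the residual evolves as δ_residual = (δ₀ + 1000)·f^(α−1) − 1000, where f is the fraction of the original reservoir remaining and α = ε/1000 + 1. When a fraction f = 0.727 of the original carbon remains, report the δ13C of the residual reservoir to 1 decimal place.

-14.1 per mil

Rayleigh residual: δ_res = (δ₀ + 1000)·f^(α−1) − 1000
α − 1 = -0.02790
f^(α−1) = 0.727^(-0.02790) = 1.008935
δ_res = (-22.8 + 1000) × 1.008935 − 1000 = 985.931 − 1000 = -14.07 per mil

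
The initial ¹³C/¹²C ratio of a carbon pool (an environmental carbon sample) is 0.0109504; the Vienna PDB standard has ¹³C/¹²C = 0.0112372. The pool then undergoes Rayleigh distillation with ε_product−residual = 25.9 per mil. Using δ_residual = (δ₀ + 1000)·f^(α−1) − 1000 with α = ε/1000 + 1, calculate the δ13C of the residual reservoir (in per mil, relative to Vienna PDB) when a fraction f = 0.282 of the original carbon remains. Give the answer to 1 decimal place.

δ₀ = (0.0109504/0.0112372 − 1)×1000 = (0.974478 − 1)×1000 = -25.522 per mil
α − 1 = ε/1000 = 0.0259
f^(α−1) = 0.282^(0.0259) = 0.967746
δ_res = (-25.522 + 1000) × 0.967746 − 1000 = 943.047 − 1000 = -56.95 per mil

-57.0 per mil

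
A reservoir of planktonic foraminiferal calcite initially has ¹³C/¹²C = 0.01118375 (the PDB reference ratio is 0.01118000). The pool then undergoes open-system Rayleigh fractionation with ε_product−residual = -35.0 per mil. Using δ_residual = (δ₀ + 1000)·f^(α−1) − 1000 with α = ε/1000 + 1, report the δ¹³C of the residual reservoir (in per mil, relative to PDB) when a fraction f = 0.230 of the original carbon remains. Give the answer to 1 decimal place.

δ₀ = (0.01118375/0.01118000 − 1)×1000 = (1.000335 − 1)×1000 = 0.335 per mil
α − 1 = ε/1000 = -0.0350
f^(α−1) = 0.230^(-0.0350) = 1.052785
δ_res = (0.335 + 1000) × 1.052785 − 1000 = 1053.138 − 1000 = 53.14 per mil

53.1 per mil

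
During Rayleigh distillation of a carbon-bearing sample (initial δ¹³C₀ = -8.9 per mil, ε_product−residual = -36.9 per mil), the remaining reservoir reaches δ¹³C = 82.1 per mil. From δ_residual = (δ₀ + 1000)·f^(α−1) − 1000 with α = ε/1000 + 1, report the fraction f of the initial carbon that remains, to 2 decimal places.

0.09

α − 1 = ε/1000 = -0.0369
(δ_res + 1000)/(δ₀ + 1000) = (82.1 + 1000)/(-8.9 + 1000) = 1082.1/991.1 = 1.091817
f = 1.091817^(1/-0.0369) = exp(ln(1.091817)/-0.0369) = exp(0.08784/-0.0369)
f = exp(-2.3806) = 0.0925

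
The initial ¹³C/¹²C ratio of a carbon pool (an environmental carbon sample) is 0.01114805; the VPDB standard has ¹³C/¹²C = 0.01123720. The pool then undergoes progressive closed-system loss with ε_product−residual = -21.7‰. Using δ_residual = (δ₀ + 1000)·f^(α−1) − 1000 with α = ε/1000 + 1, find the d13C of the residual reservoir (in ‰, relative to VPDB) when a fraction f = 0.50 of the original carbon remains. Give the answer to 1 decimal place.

δ₀ = (0.01114805/0.01123720 − 1)×1000 = (0.992067 − 1)×1000 = -7.933‰
α − 1 = ε/1000 = -0.0217
f^(α−1) = 0.50^(-0.0217) = 1.015155
δ_res = (-7.933 + 1000) × 1.015155 − 1000 = 1007.101 − 1000 = 7.10‰

7.1‰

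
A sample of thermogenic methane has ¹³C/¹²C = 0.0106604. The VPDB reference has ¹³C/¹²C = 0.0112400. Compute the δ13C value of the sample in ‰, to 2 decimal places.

δ13C = (R_sample / R_standard − 1) × 1000
R_sample / R_standard = 0.0106604 / 0.0112400 = 0.948434
δ13C = (0.948434 − 1) × 1000 = -51.566‰

-51.57‰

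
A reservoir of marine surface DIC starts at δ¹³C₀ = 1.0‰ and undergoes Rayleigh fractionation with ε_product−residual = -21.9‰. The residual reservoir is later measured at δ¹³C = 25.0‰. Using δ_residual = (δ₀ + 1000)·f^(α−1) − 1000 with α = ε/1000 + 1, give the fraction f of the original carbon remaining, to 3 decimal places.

α − 1 = ε/1000 = -0.0219
(δ_res + 1000)/(δ₀ + 1000) = (25.0 + 1000)/(1.0 + 1000) = 1025.0/1001.0 = 1.023976
f = 1.023976^(1/-0.0219) = exp(ln(1.023976)/-0.0219) = exp(0.02369/-0.0219)
f = exp(-1.0819) = 0.3390

0.339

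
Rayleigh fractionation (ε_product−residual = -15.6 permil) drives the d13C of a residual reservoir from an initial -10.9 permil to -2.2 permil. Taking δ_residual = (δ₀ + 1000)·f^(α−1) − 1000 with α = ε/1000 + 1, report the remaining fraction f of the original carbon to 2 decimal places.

α − 1 = ε/1000 = -0.0156
(δ_res + 1000)/(δ₀ + 1000) = (-2.2 + 1000)/(-10.9 + 1000) = 997.8/989.1 = 1.008796
f = 1.008796^(1/-0.0156) = exp(ln(1.008796)/-0.0156) = exp(0.00876/-0.0156)
f = exp(-0.5614) = 0.5704

0.57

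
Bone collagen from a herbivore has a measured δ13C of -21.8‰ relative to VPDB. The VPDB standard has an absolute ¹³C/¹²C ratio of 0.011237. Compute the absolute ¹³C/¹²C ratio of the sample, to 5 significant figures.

0.010992

R_sample = R_standard × (δ13C/1000 + 1)
R_sample = 0.011237 × (-21.8/1000 + 1) = 0.011237 × 0.978200
R_sample = 0.0109920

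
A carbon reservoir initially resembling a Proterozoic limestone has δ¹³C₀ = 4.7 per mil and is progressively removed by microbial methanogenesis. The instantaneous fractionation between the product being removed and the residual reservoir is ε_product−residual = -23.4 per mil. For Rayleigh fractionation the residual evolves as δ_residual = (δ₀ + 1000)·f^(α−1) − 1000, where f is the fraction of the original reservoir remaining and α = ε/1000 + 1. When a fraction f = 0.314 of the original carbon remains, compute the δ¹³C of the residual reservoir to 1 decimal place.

32.3 per mil

Rayleigh residual: δ_res = (δ₀ + 1000)·f^(α−1) − 1000
α = ε/1000 + 1 = 0.97660, so α − 1 = -0.02340
f^(α−1) = 0.314^(-0.02340) = 1.027476
δ_res = (4.7 + 1000) × 1.027476 − 1000 = 1032.306 − 1000 = 32.31 per mil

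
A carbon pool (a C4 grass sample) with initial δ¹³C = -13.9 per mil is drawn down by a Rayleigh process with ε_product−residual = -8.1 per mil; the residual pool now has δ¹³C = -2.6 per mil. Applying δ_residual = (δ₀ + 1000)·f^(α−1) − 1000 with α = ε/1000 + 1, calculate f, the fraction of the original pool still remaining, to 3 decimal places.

0.245

α − 1 = ε/1000 = -0.0081
(δ_res + 1000)/(δ₀ + 1000) = (-2.6 + 1000)/(-13.9 + 1000) = 997.4/986.1 = 1.011459
f = 1.011459^(1/-0.0081) = exp(ln(1.011459)/-0.0081) = exp(0.01139/-0.0081)
f = exp(-1.4067) = 0.2450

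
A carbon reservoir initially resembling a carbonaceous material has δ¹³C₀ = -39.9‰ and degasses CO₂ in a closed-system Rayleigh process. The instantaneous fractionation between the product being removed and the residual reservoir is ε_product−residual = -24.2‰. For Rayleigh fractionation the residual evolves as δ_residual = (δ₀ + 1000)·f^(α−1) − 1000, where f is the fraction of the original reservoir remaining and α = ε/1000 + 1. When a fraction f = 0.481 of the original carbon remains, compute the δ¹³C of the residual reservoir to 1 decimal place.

-22.7‰

Rayleigh residual: δ_res = (δ₀ + 1000)·f^(α−1) − 1000
α = ε/1000 + 1 = 0.97580, so α − 1 = -0.02420
f^(α−1) = 0.481^(-0.02420) = 1.017869
δ_res = (-39.9 + 1000) × 1.017869 − 1000 = 977.256 − 1000 = -22.74‰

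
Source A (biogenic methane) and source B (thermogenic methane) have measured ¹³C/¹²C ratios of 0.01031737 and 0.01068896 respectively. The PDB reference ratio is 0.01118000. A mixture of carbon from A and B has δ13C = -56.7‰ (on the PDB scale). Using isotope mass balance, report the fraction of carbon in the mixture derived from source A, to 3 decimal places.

0.384

δ_A = (0.01031737/0.01118000 − 1)×1000 = (0.922842 − 1)×1000 = -77.158‰
δ_B = (0.01068896/0.01118000 − 1)×1000 = (0.956079 − 1)×1000 = -43.921‰
f_A = (δ_mix − δ_B)/(δ_A − δ_B) = (-56.7 − (-43.921))/(-77.158 − (-43.921))
f_A = -12.779 / -33.237 = 0.3845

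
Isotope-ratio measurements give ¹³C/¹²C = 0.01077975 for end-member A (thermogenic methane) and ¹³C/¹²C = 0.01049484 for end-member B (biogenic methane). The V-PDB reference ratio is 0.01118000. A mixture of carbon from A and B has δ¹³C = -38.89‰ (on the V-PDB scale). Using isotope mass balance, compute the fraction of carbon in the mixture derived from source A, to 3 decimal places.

0.879

δ_A = (0.01077975/0.01118000 − 1)×1000 = (0.964199 − 1)×1000 = -35.801‰
δ_B = (0.01049484/0.01118000 − 1)×1000 = (0.938716 − 1)×1000 = -61.284‰
f_A = (δ_mix − δ_B)/(δ_A − δ_B) = (-38.89 − (-61.284))/(-35.801 − (-61.284))
f_A = 22.394 / 25.484 = 0.8788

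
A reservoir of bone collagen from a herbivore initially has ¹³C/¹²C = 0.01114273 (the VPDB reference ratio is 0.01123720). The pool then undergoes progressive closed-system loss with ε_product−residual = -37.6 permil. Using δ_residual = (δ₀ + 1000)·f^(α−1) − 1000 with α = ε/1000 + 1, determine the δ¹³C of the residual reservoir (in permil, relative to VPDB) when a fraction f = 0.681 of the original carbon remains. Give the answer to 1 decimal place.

δ₀ = (0.01114273/0.01123720 − 1)×1000 = (0.991593 − 1)×1000 = -8.407 permil
α − 1 = ε/1000 = -0.0376
f^(α−1) = 0.681^(-0.0376) = 1.014550
δ_res = (-8.407 + 1000) × 1.014550 − 1000 = 1006.021 − 1000 = 6.02 permil

6.0 permil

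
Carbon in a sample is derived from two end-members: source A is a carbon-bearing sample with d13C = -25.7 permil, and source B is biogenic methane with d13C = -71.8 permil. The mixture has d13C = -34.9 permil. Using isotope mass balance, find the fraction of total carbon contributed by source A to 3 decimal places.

0.800

δ_mix = f_A·δ_A + (1 − f_A)·δ_B  ⇒  f_A = (δ_mix − δ_B)/(δ_A − δ_B)
f_A = (-34.9 − (-71.8)) / (-25.7 − (-71.8))
f_A = 36.9 / 46.1 = 0.8004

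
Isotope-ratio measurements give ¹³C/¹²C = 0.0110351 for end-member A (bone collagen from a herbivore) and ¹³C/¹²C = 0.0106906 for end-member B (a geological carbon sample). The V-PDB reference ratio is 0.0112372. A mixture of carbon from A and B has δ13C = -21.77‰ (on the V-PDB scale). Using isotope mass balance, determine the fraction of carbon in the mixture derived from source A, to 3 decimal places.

0.877

δ_A = (0.0110351/0.0112372 − 1)×1000 = (0.982015 − 1)×1000 = -17.985‰
δ_B = (0.0106906/0.0112372 − 1)×1000 = (0.951358 − 1)×1000 = -48.642‰
f_A = (δ_mix − δ_B)/(δ_A − δ_B) = (-21.77 − (-48.642))/(-17.985 − (-48.642))
f_A = 26.872 / 30.657 = 0.8765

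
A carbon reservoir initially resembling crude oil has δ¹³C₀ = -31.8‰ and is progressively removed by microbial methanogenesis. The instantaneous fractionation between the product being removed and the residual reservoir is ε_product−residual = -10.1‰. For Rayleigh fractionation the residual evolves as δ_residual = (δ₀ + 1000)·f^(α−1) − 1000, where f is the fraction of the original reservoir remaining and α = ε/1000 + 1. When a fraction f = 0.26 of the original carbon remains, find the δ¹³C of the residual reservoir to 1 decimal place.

Rayleigh residual: δ_res = (δ₀ + 1000)·f^(α−1) − 1000
α = ε/1000 + 1 = 0.98990, so α − 1 = -0.01010
f^(α−1) = 0.26^(-0.01010) = 1.013698
δ_res = (-31.8 + 1000) × 1.013698 − 1000 = 981.463 − 1000 = -18.54‰

-18.5‰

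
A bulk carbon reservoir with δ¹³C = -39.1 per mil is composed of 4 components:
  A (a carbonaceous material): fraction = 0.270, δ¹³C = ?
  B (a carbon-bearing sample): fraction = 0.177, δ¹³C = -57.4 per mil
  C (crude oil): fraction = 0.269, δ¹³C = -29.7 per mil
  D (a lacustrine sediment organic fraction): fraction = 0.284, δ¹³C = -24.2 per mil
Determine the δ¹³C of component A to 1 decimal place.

Isotope mass balance: δ_bulk = Σ fᵢ·δᵢ.
-39.1 = 0.270×δ_A + 0.177×(-57.4) + 0.269×(-29.7) + 0.284×(-24.2)
0.270·δ_A = -39.1 − (-25.022) = -14.078
δ_A = -14.078 / 0.270 = -52.14 per mil

-52.1 per mil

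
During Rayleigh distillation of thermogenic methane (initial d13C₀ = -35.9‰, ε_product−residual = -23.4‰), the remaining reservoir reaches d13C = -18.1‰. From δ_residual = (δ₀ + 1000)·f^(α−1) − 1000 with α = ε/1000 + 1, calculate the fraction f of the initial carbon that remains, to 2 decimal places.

0.46

α − 1 = ε/1000 = -0.0234
(δ_res + 1000)/(δ₀ + 1000) = (-18.1 + 1000)/(-35.9 + 1000) = 981.9/964.1 = 1.018463
f = 1.018463^(1/-0.0234) = exp(ln(1.018463)/-0.0234) = exp(0.01829/-0.0234)
f = exp(-0.7818) = 0.4576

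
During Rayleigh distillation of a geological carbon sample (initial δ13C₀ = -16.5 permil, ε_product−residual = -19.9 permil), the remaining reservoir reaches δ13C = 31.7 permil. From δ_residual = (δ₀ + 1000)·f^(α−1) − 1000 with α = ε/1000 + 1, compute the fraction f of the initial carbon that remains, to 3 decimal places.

0.090

α − 1 = ε/1000 = -0.0199
(δ_res + 1000)/(δ₀ + 1000) = (31.7 + 1000)/(-16.5 + 1000) = 1031.7/983.5 = 1.049009
f = 1.049009^(1/-0.0199) = exp(ln(1.049009)/-0.0199) = exp(0.04785/-0.0199)
f = exp(-2.4043) = 0.0903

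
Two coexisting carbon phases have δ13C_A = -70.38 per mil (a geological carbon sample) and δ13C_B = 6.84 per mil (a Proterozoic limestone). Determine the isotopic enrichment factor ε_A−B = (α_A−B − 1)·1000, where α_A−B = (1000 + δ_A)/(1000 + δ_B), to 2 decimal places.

-76.70 per mil

α_A−B = (1000 + -70.38) / (1000 + 6.84) = 929.62 / 1006.84 = 0.923305
ε_A−B = (0.923305 − 1) × 1000 = -76.695 per mil
(The approximation ε ≈ δ_A − δ_B would give -77.22 per mil.)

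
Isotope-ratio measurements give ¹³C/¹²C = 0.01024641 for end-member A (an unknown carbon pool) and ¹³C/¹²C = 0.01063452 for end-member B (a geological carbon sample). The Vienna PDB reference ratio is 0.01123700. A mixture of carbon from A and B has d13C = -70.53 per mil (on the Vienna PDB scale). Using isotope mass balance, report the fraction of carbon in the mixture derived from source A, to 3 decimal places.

δ_A = (0.01024641/0.01123700 − 1)×1000 = (0.911846 − 1)×1000 = -88.154 per mil
δ_B = (0.01063452/0.01123700 − 1)×1000 = (0.946384 − 1)×1000 = -53.616 per mil
f_A = (δ_mix − δ_B)/(δ_A − δ_B) = (-70.53 − (-53.616))/(-88.154 − (-53.616))
f_A = -16.914 / -34.539 = 0.4897

0.490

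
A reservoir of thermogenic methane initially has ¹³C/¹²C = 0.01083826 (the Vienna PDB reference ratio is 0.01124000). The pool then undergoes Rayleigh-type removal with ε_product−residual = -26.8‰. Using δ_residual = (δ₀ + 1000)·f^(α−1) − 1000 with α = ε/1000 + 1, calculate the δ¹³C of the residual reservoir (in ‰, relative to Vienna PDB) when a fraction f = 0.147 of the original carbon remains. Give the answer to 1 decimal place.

δ₀ = (0.01083826/0.01124000 − 1)×1000 = (0.964258 − 1)×1000 = -35.742‰
α − 1 = ε/1000 = -0.0268
f^(α−1) = 0.147^(-0.0268) = 1.052727
δ_res = (-35.742 + 1000) × 1.052727 − 1000 = 1015.101 − 1000 = 15.10‰

15.1‰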